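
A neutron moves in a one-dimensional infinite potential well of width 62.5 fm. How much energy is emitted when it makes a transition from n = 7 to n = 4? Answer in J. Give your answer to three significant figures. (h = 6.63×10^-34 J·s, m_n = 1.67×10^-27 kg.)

|ΔE| = 2.78×10^-13 J

E_1 = h²/(8m_nL²) = 8.423×10^-15 J.
|ΔE| = |7² − 4²|·E_1 = 33·8.423×10^-15 J = 2.78×10^-13 J.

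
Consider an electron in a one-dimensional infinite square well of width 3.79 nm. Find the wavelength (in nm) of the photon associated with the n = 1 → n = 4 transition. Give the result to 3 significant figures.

λ = 3.16×10^3 nm

E_1 = h²/(8m_eL²) = 4.194×10^-21 J, so ΔE = (4² − 1²)E_1 = 6.291×10^-20 J.
λ = hc/ΔE = (6.626×10^-34·2.998×10^8)/6.291×10^-20 = 3.16×10^-6 m = 3.16×10^3 nm.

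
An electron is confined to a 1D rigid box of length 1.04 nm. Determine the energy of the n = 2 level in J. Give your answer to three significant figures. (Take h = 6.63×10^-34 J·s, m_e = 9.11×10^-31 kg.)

E_2 = 2.23×10^-19 J

For an infinite well E_n = n²h²/(8m_eL²), so E_1 = h²/(8m_eL²) = (6.63×10^-34)²/(8·9.11×10^-31·(1.04×10^-9 m)²) = 5.576×10^-20 J.
Then E_2 = 2²·E_1 = 4·5.576×10^-20 J = 2.23×10^-19 J.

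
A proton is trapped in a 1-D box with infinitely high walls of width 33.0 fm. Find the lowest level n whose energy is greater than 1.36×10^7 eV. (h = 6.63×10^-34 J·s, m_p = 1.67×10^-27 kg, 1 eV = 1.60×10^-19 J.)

n = 9

E_1 = h²/(8m_pL²) = 3.021×10^-14 J = 1.888×10^5 eV.
Need n² > 1.36×10^7/1.888×10^5 = 72.03, i.e. n > 8.487.
The smallest integer satisfying this is n = 9.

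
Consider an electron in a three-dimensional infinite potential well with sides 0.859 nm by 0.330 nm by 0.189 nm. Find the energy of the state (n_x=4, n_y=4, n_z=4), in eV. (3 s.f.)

E = 232 eV

For a 3D rectangular well E = (h²/8m_e)·Σ n_i²/L_i² = (6.626×10^-34)²/(8·9.109×10^-31) · [4²/(0.859 nm)² + 4²/(0.330 nm)² + 4²/(0.189 nm)²].
Evaluating gives E = 3.714×10^-17 J = 232 eV.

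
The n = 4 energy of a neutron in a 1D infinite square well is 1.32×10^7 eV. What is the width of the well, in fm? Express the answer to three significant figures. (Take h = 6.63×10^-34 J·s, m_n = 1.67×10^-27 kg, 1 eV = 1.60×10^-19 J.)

L = 15.8 fm

From E_n = n²h²/(8m_nL²), L = n·h/√(8m_nE_n).
E_4 = 1.32×10^7 eV = 2.112×10^-12 J, so L = 4·6.63×10^-34/√(8·1.67×10^-27·2.112×10^-12) = 1.58×10^-14 m = 15.8 fm.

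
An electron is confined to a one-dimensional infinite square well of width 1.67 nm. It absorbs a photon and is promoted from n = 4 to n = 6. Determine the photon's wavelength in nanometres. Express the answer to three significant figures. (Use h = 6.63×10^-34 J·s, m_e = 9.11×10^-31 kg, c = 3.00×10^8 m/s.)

E_1 = h²/(8m_eL²) = 2.163×10^-20 J, so ΔE = (6² − 4²)E_1 = 4.326×10^-19 J.
λ = hc/ΔE = (6.63×10^-34·3.00×10^8)/4.326×10^-19 = 4.60×10^-7 m = 460 nm.

λ = 460 nm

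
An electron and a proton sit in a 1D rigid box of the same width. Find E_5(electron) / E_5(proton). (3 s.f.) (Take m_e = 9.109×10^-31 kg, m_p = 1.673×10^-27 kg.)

1.84×10^3

E_n ∝ 1/m at fixed n and L, so the ratio is m_p/m_e = 1.673×10^-27/9.109×10^-31 = 1.84×10^3.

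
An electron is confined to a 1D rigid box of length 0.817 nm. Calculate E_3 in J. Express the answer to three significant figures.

For an infinite well E_n = n²h²/(8m_eL²), so E_1 = h²/(8m_eL²) = (6.626×10^-34)²/(8·9.109×10^-31·(8.17×10^-10 m)²) = 9.026×10^-20 J.
Then E_3 = 3²·E_1 = 9·9.026×10^-20 J = 8.12×10^-19 J.

E_3 = 8.12×10^-19 J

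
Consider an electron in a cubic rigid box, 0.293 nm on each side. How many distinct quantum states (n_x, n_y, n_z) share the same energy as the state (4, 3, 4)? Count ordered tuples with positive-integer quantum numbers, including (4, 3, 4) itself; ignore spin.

degeneracy = 9

The level has n_x² + n_y² + n_z² = 41. The ordered positive-integer solutions are (1, 2, 6), (1, 6, 2), (2, 1, 6), (2, 6, 1), (3, 4, 4), (4, 3, 4), (4, 4, 3), (6, 1, 2), (6, 2, 1).
That gives 9 states.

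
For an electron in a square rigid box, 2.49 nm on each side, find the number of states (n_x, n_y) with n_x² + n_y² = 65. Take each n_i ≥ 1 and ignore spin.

The level has n_x² + n_y² = 65. The ordered positive-integer solutions are (1, 8), (4, 7), (7, 4), (8, 1).
That gives 4 states.

degeneracy = 4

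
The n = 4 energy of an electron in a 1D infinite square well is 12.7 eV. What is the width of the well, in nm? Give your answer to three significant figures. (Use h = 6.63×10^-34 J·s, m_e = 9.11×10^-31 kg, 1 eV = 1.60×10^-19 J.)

From E_n = n²h²/(8m_eL²), L = n·h/√(8m_eE_n).
E_4 = 12.7 eV = 2.032×10^-18 J, so L = 4·6.63×10^-34/√(8·9.11×10^-31·2.032×10^-18) = 6.89×10^-10 m = 0.689 nm.

L = 0.689 nm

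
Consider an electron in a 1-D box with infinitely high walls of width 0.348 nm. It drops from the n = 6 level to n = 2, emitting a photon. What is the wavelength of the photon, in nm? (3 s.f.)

λ = 12.5 nm

E_1 = h²/(8m_eL²) = 4.975×10^-19 J, so ΔE = (6² − 2²)E_1 = 1.592×10^-17 J.
λ = hc/ΔE = (6.626×10^-34·2.998×10^8)/1.592×10^-17 = 1.25×10^-8 m = 12.5 nm.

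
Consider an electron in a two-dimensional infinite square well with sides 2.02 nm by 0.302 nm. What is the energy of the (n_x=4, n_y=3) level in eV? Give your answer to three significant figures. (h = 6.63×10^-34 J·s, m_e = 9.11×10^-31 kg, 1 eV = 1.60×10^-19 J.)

E = 38.7 eV

For a 2D rectangular well E = (h²/8m_e)·Σ n_i²/L_i² = (6.63×10^-34)²/(8·9.11×10^-31) · [4²/(2.02 nm)² + 3²/(0.302 nm)²].
Evaluating gives E = 6.188×10^-18 J = 38.7 eV.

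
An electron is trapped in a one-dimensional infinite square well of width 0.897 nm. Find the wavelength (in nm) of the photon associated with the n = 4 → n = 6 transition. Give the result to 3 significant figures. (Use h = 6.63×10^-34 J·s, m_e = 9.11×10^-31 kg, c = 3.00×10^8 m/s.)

λ = 133 nm

E_1 = h²/(8m_eL²) = 7.496×10^-20 J, so ΔE = (6² − 4²)E_1 = 1.499×10^-18 J.
λ = hc/ΔE = (6.63×10^-34·3.00×10^8)/1.499×10^-18 = 1.33×10^-7 m = 133 nm.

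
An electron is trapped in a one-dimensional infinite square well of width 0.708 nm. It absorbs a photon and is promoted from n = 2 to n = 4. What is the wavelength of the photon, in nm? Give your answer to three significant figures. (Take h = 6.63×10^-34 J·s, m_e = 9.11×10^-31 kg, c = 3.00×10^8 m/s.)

λ = 138 nm

E_1 = h²/(8m_eL²) = 1.203×10^-19 J, so ΔE = (4² − 2²)E_1 = 1.444×10^-18 J.
λ = hc/ΔE = (6.63×10^-34·3.00×10^8)/1.444×10^-18 = 1.38×10^-7 m = 138 nm.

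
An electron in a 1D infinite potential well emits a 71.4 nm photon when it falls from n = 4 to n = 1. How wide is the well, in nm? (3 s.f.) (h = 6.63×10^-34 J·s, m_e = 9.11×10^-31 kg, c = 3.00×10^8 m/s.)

L = 0.570 nm

The photon carries ΔE = hc/λ = 6.63×10^-34·3.00×10^8/7.14×10^-8 m = 2.786×10^-18 J.
Since ΔE = (4² − 1²)E_1, E_1 = 1.857×10^-19 J, and L = h/√(8m_eE_1) = 5.70×10^-10 m = 0.570 nm.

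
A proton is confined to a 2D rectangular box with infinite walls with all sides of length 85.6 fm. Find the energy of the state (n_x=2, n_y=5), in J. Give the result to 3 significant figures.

E = 1.30×10^-13 J

For a 2D rectangular well E = (h²/8m_p)·Σ n_i²/L_i² = (6.626×10^-34)²/(8·1.673×10^-27) · [2²/(85.6 fm)² + 5²/(85.6 fm)²].
Evaluating gives E = 1.30×10^-13 J.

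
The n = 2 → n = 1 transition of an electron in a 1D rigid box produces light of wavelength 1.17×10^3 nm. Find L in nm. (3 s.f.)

L = 1.03 nm

The photon carries ΔE = hc/λ = 6.626×10^-34·2.998×10^8/1.17×10^-6 m = 1.698×10^-19 J.
Since ΔE = (2² − 1²)E_1, E_1 = 5.660×10^-20 J, and L = h/√(8m_eE_1) = 1.03×10^-9 m = 1.03 nm.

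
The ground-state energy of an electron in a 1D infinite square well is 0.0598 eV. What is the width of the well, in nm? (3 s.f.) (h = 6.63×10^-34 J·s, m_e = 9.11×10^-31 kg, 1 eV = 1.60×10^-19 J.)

From E_n = n²h²/(8m_eL²), L = n·h/√(8m_eE_n).
E_1 = 0.0598 eV = 9.568×10^-21 J, so L = 1·6.63×10^-34/√(8·9.11×10^-31·9.568×10^-21) = 2.51×10^-9 m = 2.51 nm.

L = 2.51 nm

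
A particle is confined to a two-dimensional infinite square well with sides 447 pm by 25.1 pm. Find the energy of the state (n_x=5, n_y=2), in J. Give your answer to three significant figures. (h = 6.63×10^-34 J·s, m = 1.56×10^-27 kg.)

For a 2D rectangular well E = (h²/8m)·Σ n_i²/L_i² = (6.63×10^-34)²/(8·1.56×10^-27) · [5²/(447 pm)² + 2²/(25.1 pm)²].
Evaluating gives E = 2.28×10^-19 J.

E = 2.28×10^-19 J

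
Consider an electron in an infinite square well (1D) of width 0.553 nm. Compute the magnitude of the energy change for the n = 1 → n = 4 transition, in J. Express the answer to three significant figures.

E_1 = h²/(8m_eL²) = 1.970×10^-19 J.
|ΔE| = |1² − 4²|·E_1 = 15·1.970×10^-19 J = 2.96×10^-18 J.

|ΔE| = 2.96×10^-18 J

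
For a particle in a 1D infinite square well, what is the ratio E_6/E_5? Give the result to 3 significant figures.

E_n ∝ n², so E_6/E_5 = 6²/5² = 36/25 = 1.44.

1.44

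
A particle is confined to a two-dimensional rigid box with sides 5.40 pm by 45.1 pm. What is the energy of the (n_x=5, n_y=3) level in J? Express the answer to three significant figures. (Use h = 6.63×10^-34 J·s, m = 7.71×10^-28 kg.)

For a 2D rectangular well E = (h²/8m)·Σ n_i²/L_i² = (6.63×10^-34)²/(8·7.71×10^-28) · [5²/(5.40 pm)² + 3²/(45.1 pm)²].
Evaluating gives E = 6.14×10^-17 J.

E = 6.14×10^-17 J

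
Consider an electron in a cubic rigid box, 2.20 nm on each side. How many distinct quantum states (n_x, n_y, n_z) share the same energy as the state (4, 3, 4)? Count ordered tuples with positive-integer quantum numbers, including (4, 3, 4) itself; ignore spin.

The level has n_x² + n_y² + n_z² = 41. The ordered positive-integer solutions are (1, 2, 6), (1, 6, 2), (2, 1, 6), (2, 6, 1), (3, 4, 4), (4, 3, 4), (4, 4, 3), (6, 1, 2), (6, 2, 1).
That gives 9 states.

degeneracy = 9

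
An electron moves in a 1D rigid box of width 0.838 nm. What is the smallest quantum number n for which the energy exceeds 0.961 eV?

E_1 = h²/(8m_eL²) = 8.579×10^-20 J = 0.5355 eV.
Need n² > 0.961/0.5355 = 1.795, i.e. n > 1.340.
The smallest integer satisfying this is n = 2.

n = 2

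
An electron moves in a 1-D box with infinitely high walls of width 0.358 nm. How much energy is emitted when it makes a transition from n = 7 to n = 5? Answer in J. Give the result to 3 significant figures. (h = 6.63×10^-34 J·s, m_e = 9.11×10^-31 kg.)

E_1 = h²/(8m_eL²) = 4.706×10^-19 J.
|ΔE| = |7² − 5²|·E_1 = 24·4.706×10^-19 J = 1.13×10^-17 J.

|ΔE| = 1.13×10^-17 J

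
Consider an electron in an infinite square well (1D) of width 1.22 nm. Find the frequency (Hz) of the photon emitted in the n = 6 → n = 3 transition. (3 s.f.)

f = 1.65×10^15 Hz

E_1 = h²/(8m_eL²) = 4.048×10^-20 J and ΔE = (6² − 3²)E_1 = 1.093×10^-18 J.
f = ΔE/h = 1.093×10^-18/6.626×10^-34 = 1.65×10^15 Hz.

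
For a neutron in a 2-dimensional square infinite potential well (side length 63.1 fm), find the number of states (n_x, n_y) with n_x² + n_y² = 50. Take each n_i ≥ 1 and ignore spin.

degeneracy = 3

The level has n_x² + n_y² = 50. The ordered positive-integer solutions are (1, 7), (5, 5), (7, 1).
That gives 3 states.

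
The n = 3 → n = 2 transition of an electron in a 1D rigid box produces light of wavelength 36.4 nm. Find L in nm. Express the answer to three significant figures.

The photon carries ΔE = hc/λ = 6.626×10^-34·2.998×10^8/3.64×10^-8 m = 5.457×10^-18 J.
Since ΔE = (3² − 2²)E_1, E_1 = 1.091×10^-18 J, and L = h/√(8m_eE_1) = 2.35×10^-10 m = 0.235 nm.

L = 0.235 nm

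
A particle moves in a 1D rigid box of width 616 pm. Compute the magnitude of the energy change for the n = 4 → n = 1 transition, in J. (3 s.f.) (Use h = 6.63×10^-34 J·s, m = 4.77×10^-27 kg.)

|ΔE| = 4.55×10^-22 J

E_1 = h²/(8mL²) = 3.036×10^-23 J.
|ΔE| = |4² − 1²|·E_1 = 15·3.036×10^-23 J = 4.55×10^-22 J.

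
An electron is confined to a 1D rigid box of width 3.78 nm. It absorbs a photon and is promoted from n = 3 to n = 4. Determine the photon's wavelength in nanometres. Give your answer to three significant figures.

E_1 = h²/(8m_eL²) = 4.217×10^-21 J, so ΔE = (4² − 3²)E_1 = 2.952×10^-20 J.
λ = hc/ΔE = (6.626×10^-34·2.998×10^8)/2.952×10^-20 = 6.73×10^-6 m = 6.73×10^3 nm.

λ = 6.73×10^3 nm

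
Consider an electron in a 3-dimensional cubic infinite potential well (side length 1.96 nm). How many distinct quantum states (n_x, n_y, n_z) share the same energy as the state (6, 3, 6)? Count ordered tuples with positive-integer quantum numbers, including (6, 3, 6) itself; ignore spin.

degeneracy = 12

The level has n_x² + n_y² + n_z² = 81. The ordered positive-integer solutions are (1, 4, 8), (1, 8, 4), (3, 6, 6), (4, 1, 8), (4, 4, 7), (4, 7, 4), (4, 8, 1), (6, 3, 6), (6, 6, 3), (7, 4, 4), (8, 1, 4), (8, 4, 1).
That gives 12 states.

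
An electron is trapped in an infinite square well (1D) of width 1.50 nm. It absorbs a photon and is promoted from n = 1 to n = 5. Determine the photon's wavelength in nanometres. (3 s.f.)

λ = 309 nm

E_1 = h²/(8m_eL²) = 2.678×10^-20 J, so ΔE = (5² − 1²)E_1 = 6.427×10^-19 J.
λ = hc/ΔE = (6.626×10^-34·2.998×10^8)/6.427×10^-19 = 3.09×10^-7 m = 309 nm.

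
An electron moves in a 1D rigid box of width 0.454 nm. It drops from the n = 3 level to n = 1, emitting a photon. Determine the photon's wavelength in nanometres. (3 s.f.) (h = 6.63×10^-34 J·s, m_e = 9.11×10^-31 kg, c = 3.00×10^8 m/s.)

λ = 85.0 nm

E_1 = h²/(8m_eL²) = 2.926×10^-19 J, so ΔE = (3² − 1²)E_1 = 2.341×10^-18 J.
λ = hc/ΔE = (6.63×10^-34·3.00×10^8)/2.341×10^-18 = 8.50×10^-8 m = 85.0 nm.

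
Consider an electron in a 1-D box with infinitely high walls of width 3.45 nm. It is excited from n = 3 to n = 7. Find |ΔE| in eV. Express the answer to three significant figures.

E_1 = h²/(8m_eL²) = 5.062×10^-21 J.
|ΔE| = |3² − 7²|·E_1 = 40·5.062×10^-21 J = 2.025×10^-19 J = 1.26 eV.

|ΔE| = 1.26 eV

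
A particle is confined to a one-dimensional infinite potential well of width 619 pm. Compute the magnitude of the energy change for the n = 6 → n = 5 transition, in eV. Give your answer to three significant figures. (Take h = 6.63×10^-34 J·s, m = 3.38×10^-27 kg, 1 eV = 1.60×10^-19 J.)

|ΔE| = 0.00292 eV

E_1 = h²/(8mL²) = 4.243×10^-23 J.
|ΔE| = |6² − 5²|·E_1 = 11·4.243×10^-23 J = 4.667×10^-22 J = 0.00292 eV.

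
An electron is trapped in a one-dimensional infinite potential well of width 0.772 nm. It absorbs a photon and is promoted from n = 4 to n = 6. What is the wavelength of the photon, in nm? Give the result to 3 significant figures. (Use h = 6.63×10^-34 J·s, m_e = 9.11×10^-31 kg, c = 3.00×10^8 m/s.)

E_1 = h²/(8m_eL²) = 1.012×10^-19 J, so ΔE = (6² − 4²)E_1 = 2.024×10^-18 J.
λ = hc/ΔE = (6.63×10^-34·3.00×10^8)/2.024×10^-18 = 9.83×10^-8 m = 98.3 nm.

λ = 98.3 nm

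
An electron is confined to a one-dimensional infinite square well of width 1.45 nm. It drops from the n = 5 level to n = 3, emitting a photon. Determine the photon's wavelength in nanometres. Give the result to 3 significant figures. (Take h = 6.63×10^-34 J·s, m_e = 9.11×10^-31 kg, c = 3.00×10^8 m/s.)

E_1 = h²/(8m_eL²) = 2.869×10^-20 J, so ΔE = (5² − 3²)E_1 = 4.590×10^-19 J.
λ = hc/ΔE = (6.63×10^-34·3.00×10^8)/4.590×10^-19 = 4.33×10^-7 m = 433 nm.

λ = 433 nm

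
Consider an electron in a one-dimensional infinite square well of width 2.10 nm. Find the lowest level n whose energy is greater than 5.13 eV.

E_1 = h²/(8m_eL²) = 1.366×10^-20 J = 0.08527 eV.
Need n² > 5.13/0.08527 = 60.16, i.e. n > 7.756.
The smallest integer satisfying this is n = 8.

n = 8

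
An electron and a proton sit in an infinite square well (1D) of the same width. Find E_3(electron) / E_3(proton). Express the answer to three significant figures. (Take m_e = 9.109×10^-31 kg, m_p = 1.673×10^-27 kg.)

E_n ∝ 1/m at fixed n and L, so the ratio is m_p/m_e = 1.673×10^-27/9.109×10^-31 = 1.84×10^3.

1.84×10^3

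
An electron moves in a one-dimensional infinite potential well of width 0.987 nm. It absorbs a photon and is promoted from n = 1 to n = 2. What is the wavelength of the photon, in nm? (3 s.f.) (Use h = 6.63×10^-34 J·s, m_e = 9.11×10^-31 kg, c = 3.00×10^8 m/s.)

λ = 1.07×10^3 nm

E_1 = h²/(8m_eL²) = 6.191×10^-20 J, so ΔE = (2² − 1²)E_1 = 1.857×10^-19 J.
λ = hc/ΔE = (6.63×10^-34·3.00×10^8)/1.857×10^-19 = 1.07×10^-6 m = 1.07×10^3 nm.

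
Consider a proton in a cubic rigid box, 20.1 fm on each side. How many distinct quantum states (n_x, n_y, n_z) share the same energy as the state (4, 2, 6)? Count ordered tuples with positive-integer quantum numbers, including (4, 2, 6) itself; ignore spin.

The level has n_x² + n_y² + n_z² = 56. The ordered positive-integer solutions are (2, 4, 6), (2, 6, 4), (4, 2, 6), (4, 6, 2), (6, 2, 4), (6, 4, 2).
That gives 6 states.

degeneracy = 6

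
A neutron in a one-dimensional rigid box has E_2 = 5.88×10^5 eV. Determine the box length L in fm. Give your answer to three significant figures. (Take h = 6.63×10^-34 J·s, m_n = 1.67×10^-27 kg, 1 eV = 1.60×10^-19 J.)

From E_n = n²h²/(8m_nL²), L = n·h/√(8m_nE_n).
E_2 = 5.88×10^5 eV = 9.408×10^-14 J, so L = 2·6.63×10^-34/√(8·1.67×10^-27·9.408×10^-14) = 3.74×10^-14 m = 37.4 fm.

L = 37.4 fm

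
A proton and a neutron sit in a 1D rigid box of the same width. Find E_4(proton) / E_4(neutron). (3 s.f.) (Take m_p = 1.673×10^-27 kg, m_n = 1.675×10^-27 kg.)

1.00

E_n ∝ 1/m at fixed n and L, so the ratio is m_n/m_p = 1.675×10^-27/1.673×10^-27 = 1.00.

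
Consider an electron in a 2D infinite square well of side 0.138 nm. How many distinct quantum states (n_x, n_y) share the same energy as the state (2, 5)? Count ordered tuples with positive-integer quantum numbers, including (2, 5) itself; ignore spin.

degeneracy = 2

The level has n_x² + n_y² = 29. The ordered positive-integer solutions are (2, 5), (5, 2).
That gives 2 states.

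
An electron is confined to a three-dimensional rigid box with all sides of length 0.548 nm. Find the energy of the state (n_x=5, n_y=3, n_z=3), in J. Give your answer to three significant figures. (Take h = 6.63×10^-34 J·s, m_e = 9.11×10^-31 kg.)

E = 8.64×10^-18 J

For a 3D rectangular well E = (h²/8m_e)·Σ n_i²/L_i² = (6.63×10^-34)²/(8·9.11×10^-31) · [5²/(0.548 nm)² + 3²/(0.548 nm)² + 3²/(0.548 nm)²].
Evaluating gives E = 8.64×10^-18 J.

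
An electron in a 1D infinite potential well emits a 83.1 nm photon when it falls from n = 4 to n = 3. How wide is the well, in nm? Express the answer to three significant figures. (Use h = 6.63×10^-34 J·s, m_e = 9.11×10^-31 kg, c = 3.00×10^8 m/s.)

L = 0.420 nm

The photon carries ΔE = hc/λ = 6.63×10^-34·3.00×10^8/8.31×10^-8 m = 2.394×10^-18 J.
Since ΔE = (4² − 3²)E_1, E_1 = 3.420×10^-19 J, and L = h/√(8m_eE_1) = 4.20×10^-10 m = 0.420 nm.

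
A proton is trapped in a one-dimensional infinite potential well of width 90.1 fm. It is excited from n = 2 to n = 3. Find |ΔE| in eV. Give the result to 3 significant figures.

E_1 = h²/(8m_pL²) = 4.041×10^-15 J.
|ΔE| = |2² − 3²|·E_1 = 5·4.041×10^-15 J = 2.021×10^-14 J = 1.26×10^5 eV.

|ΔE| = 1.26×10^5 eV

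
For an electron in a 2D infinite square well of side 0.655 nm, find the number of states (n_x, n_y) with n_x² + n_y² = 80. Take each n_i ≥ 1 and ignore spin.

degeneracy = 2

The level has n_x² + n_y² = 80. The ordered positive-integer solutions are (4, 8), (8, 4).
That gives 2 states.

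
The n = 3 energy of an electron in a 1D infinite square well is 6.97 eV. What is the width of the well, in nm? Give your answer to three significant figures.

L = 0.697 nm

From E_n = n²h²/(8m_eL²), L = n·h/√(8m_eE_n).
E_3 = 6.97 eV = 1.117×10^-18 J, so L = 3·6.626×10^-34/√(8·9.109×10^-31·1.117×10^-18) = 6.97×10^-10 m = 0.697 nm.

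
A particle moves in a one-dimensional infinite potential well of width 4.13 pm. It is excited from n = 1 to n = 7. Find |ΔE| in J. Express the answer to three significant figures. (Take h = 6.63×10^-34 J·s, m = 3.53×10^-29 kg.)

|ΔE| = 4.38×10^-15 J

E_1 = h²/(8mL²) = 9.126×10^-17 J.
|ΔE| = |1² − 7²|·E_1 = 48·9.126×10^-17 J = 4.38×10^-15 J.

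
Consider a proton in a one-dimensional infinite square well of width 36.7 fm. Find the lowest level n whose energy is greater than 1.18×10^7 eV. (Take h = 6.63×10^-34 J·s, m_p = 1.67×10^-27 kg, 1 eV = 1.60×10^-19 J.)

n = 9

E_1 = h²/(8m_pL²) = 2.443×10^-14 J = 1.527×10^5 eV.
Need n² > 1.18×10^7/1.527×10^5 = 77.28, i.e. n > 8.791.
The smallest integer satisfying this is n = 9.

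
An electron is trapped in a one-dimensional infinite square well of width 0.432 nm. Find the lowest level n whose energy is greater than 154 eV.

n = 9

E_1 = h²/(8m_eL²) = 3.228×10^-19 J = 2.015 eV.
Need n² > 154/2.015 = 76.43, i.e. n > 8.742.
The smallest integer satisfying this is n = 9.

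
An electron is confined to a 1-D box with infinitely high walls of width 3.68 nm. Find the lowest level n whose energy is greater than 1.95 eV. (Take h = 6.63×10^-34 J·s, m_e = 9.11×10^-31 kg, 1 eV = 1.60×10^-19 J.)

n = 9

E_1 = h²/(8m_eL²) = 4.454×10^-21 J = 0.02784 eV.
Need n² > 1.95/0.02784 = 70.04, i.e. n > 8.369.
The smallest integer satisfying this is n = 9.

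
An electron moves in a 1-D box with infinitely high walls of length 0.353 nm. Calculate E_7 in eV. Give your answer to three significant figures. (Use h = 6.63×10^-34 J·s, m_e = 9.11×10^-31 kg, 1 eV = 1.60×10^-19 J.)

For an infinite well E_n = n²h²/(8m_eL²), so E_1 = h²/(8m_eL²) = (6.63×10^-34)²/(8·9.11×10^-31·(3.53×10^-10 m)²) = 4.840×10^-19 J.
Then E_7 = 7²·E_1 = 49·4.840×10^-19 J = 2.372×10^-17 J.
Converting, E_7 = 2.372×10^-17 J / (1.60×10^-19 J/eV) = 148 eV.

E_7 = 148 eV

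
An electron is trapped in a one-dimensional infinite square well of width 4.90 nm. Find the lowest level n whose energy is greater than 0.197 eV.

E_1 = h²/(8m_eL²) = 2.509×10^-21 J = 0.01566 eV.
Need n² > 0.197/0.01566 = 12.58, i.e. n > 3.547.
The smallest integer satisfying this is n = 4.

n = 4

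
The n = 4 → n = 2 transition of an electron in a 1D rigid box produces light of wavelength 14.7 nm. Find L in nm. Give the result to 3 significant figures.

The photon carries ΔE = hc/λ = 6.626×10^-34·2.998×10^8/1.47×10^-8 m = 1.351×10^-17 J.
Since ΔE = (4² − 2²)E_1, E_1 = 1.126×10^-18 J, and L = h/√(8m_eE_1) = 2.31×10^-10 m = 0.231 nm.

L = 0.231 nm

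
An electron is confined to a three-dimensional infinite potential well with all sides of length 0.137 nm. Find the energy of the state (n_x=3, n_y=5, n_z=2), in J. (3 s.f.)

For a 3D rectangular well E = (h²/8m_e)·Σ n_i²/L_i² = (6.626×10^-34)²/(8·9.109×10^-31) · [3²/(0.137 nm)² + 5²/(0.137 nm)² + 2²/(0.137 nm)²].
Evaluating gives E = 1.22×10^-16 J.

E = 1.22×10^-16 J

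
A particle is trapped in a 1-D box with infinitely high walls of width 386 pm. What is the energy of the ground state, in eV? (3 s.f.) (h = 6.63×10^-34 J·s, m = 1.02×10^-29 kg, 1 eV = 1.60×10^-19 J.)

E_1 = 0.226 eV

For an infinite well E_n = n²h²/(8mL²), so E_1 = h²/(8mL²) = (6.63×10^-34)²/(8·1.02×10^-29·(3.86×10^-10 m)²) = 3.615×10^-20 J.
Converting, E_1 = 3.615×10^-20 J / (1.60×10^-19 J/eV) = 0.226 eV.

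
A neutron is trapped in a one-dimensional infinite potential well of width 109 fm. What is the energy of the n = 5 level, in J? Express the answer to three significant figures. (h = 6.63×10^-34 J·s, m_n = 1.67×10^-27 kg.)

For an infinite well E_n = n²h²/(8m_nL²), so E_1 = h²/(8m_nL²) = (6.63×10^-34)²/(8·1.67×10^-27·(1.09×10^-13 m)²) = 2.769×10^-15 J.
Then E_5 = 5²·E_1 = 25·2.769×10^-15 J = 6.92×10^-14 J.

E_5 = 6.92×10^-14 J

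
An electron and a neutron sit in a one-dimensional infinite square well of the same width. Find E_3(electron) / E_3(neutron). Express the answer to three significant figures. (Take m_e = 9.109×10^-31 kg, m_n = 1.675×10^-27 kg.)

1.84×10^3

E_n ∝ 1/m at fixed n and L, so the ratio is m_n/m_e = 1.675×10^-27/9.109×10^-31 = 1.84×10^3.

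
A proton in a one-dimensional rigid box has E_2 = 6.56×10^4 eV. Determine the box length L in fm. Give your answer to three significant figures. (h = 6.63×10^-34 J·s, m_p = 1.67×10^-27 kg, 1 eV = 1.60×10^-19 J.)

L = 112 fm

From E_n = n²h²/(8m_pL²), L = n·h/√(8m_pE_n).
E_2 = 6.56×10^4 eV = 1.050×10^-14 J, so L = 2·6.63×10^-34/√(8·1.67×10^-27·1.050×10^-14) = 1.12×10^-13 m = 112 fm.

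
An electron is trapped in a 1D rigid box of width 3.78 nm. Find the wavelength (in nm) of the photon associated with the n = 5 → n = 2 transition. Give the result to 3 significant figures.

E_1 = h²/(8m_eL²) = 4.217×10^-21 J, so ΔE = (5² − 2²)E_1 = 8.856×10^-20 J.
λ = hc/ΔE = (6.626×10^-34·2.998×10^8)/8.856×10^-20 = 2.24×10^-6 m = 2.24×10^3 nm.

λ = 2.24×10^3 nm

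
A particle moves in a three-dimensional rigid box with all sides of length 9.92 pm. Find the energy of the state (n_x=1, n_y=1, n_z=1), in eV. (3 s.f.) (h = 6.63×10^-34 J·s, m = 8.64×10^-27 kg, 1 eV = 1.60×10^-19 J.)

E = 1.21 eV

For a 3D rectangular well E = (h²/8m)·Σ n_i²/L_i² = (6.63×10^-34)²/(8·8.64×10^-27) · [1²/(9.92 pm)² + 1²/(9.92 pm)² + 1²/(9.92 pm)²].
Evaluating gives E = 1.939×10^-19 J = 1.21 eV.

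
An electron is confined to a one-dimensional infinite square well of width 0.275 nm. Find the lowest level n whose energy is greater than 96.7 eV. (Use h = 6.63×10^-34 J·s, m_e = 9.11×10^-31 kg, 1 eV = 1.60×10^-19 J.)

n = 5

E_1 = h²/(8m_eL²) = 7.975×10^-19 J = 4.984 eV.
Need n² > 96.7/4.984 = 19.40, i.e. n > 4.405.
The smallest integer satisfying this is n = 5.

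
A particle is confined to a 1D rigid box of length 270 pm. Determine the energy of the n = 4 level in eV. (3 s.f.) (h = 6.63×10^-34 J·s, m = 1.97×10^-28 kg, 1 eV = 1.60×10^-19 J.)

For an infinite well E_n = n²h²/(8mL²), so E_1 = h²/(8mL²) = (6.63×10^-34)²/(8·1.97×10^-28·(2.70×10^-10 m)²) = 3.826×10^-21 J.
Then E_4 = 4²·E_1 = 16·3.826×10^-21 J = 6.122×10^-20 J.
Converting, E_4 = 6.122×10^-20 J / (1.60×10^-19 J/eV) = 0.383 eV.

E_4 = 0.383 eV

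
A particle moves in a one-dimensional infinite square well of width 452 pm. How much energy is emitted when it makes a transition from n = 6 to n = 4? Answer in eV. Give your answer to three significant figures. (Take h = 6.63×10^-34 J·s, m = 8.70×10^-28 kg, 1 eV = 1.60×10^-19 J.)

E_1 = h²/(8mL²) = 3.091×10^-22 J.
|ΔE| = |6² − 4²|·E_1 = 20·3.091×10^-22 J = 6.182×10^-21 J = 0.0386 eV.

|ΔE| = 0.0386 eV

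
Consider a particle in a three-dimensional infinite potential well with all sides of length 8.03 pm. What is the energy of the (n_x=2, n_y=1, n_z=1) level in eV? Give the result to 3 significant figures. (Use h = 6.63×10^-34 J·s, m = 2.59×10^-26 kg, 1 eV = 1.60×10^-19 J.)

For a 3D rectangular well E = (h²/8m)·Σ n_i²/L_i² = (6.63×10^-34)²/(8·2.59×10^-26) · [2²/(8.03 pm)² + 1²/(8.03 pm)² + 1²/(8.03 pm)²].
Evaluating gives E = 1.974×10^-19 J = 1.23 eV.

E = 1.23 eV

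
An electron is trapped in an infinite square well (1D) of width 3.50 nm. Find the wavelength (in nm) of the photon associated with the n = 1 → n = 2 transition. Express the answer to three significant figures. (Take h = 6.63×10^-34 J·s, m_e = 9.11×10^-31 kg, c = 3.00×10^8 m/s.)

λ = 1.35×10^4 nm

E_1 = h²/(8m_eL²) = 4.924×10^-21 J, so ΔE = (2² − 1²)E_1 = 1.477×10^-20 J.
λ = hc/ΔE = (6.63×10^-34·3.00×10^8)/1.477×10^-20 = 1.35×10^-5 m = 1.35×10^4 nm.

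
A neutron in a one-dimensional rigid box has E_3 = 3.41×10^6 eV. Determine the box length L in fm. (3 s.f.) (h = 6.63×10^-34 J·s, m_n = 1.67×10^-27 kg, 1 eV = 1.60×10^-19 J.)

L = 23.3 fm

From E_n = n²h²/(8m_nL²), L = n·h/√(8m_nE_n).
E_3 = 3.41×10^6 eV = 5.456×10^-13 J, so L = 3·6.63×10^-34/√(8·1.67×10^-27·5.456×10^-13) = 2.33×10^-14 m = 23.3 fm.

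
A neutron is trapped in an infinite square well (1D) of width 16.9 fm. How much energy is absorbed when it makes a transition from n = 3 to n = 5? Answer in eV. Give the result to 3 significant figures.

|ΔE| = 1.15×10^7 eV

E_1 = h²/(8m_nL²) = 1.147×10^-13 J.
|ΔE| = |3² − 5²|·E_1 = 16·1.147×10^-13 J = 1.835×10^-12 J = 1.15×10^7 eV.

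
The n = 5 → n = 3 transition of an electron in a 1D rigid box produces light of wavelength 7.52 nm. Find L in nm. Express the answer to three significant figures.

L = 0.191 nm

The photon carries ΔE = hc/λ = 6.626×10^-34·2.998×10^8/7.52×10^-9 m = 2.642×10^-17 J.
Since ΔE = (5² − 3²)E_1, E_1 = 1.651×10^-18 J, and L = h/√(8m_eE_1) = 1.91×10^-10 m = 0.191 nm.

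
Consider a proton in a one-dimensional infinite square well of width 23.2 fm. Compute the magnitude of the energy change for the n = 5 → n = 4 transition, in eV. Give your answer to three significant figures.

E_1 = h²/(8m_pL²) = 6.095×10^-14 J.
|ΔE| = |5² − 4²|·E_1 = 9·6.095×10^-14 J = 5.485×10^-13 J = 3.42×10^6 eV.

|ΔE| = 3.42×10^6 eV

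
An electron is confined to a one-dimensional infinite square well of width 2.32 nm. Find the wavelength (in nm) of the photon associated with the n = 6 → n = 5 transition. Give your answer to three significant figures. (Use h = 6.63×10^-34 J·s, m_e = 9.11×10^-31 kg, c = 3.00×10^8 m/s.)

E_1 = h²/(8m_eL²) = 1.121×10^-20 J, so ΔE = (6² − 5²)E_1 = 1.233×10^-19 J.
λ = hc/ΔE = (6.63×10^-34·3.00×10^8)/1.233×10^-19 = 1.61×10^-6 m = 1.61×10^3 nm.

λ = 1.61×10^3 nm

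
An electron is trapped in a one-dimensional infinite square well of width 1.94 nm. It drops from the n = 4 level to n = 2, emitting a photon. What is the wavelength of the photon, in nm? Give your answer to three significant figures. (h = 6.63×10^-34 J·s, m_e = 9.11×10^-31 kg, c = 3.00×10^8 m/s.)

λ = 1.03×10^3 nm

E_1 = h²/(8m_eL²) = 1.603×10^-20 J, so ΔE = (4² − 2²)E_1 = 1.924×10^-19 J.
λ = hc/ΔE = (6.63×10^-34·3.00×10^8)/1.924×10^-19 = 1.03×10^-6 m = 1.03×10^3 nm.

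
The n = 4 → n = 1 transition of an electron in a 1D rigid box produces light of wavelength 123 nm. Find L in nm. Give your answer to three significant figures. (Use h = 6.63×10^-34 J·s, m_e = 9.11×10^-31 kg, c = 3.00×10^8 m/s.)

L = 0.748 nm

The photon carries ΔE = hc/λ = 6.63×10^-34·3.00×10^8/1.23×10^-7 m = 1.617×10^-18 J.
Since ΔE = (4² − 1²)E_1, E_1 = 1.078×10^-19 J, and L = h/√(8m_eE_1) = 7.48×10^-10 m = 0.748 nm.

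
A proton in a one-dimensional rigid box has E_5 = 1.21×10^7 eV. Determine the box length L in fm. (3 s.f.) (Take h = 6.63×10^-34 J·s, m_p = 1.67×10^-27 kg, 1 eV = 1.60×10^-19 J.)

L = 20.6 fm

From E_n = n²h²/(8m_pL²), L = n·h/√(8m_pE_n).
E_5 = 1.21×10^7 eV = 1.936×10^-12 J, so L = 5·6.63×10^-34/√(8·1.67×10^-27·1.936×10^-12) = 2.06×10^-14 m = 20.6 fm.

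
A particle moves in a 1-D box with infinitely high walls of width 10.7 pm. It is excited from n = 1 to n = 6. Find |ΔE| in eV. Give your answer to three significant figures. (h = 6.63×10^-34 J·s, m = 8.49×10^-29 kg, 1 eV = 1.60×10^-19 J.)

|ΔE| = 1.24×10^3 eV

E_1 = h²/(8mL²) = 5.653×10^-18 J.
|ΔE| = |1² − 6²|·E_1 = 35·5.653×10^-18 J = 1.979×10^-16 J = 1.24×10^3 eV.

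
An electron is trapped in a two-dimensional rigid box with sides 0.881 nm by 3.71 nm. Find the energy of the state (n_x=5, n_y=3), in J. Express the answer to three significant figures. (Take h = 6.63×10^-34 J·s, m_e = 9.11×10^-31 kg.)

E = 1.98×10^-18 J

For a 2D rectangular well E = (h²/8m_e)·Σ n_i²/L_i² = (6.63×10^-34)²/(8·9.11×10^-31) · [5²/(0.881 nm)² + 3²/(3.71 nm)²].
Evaluating gives E = 1.98×10^-18 J.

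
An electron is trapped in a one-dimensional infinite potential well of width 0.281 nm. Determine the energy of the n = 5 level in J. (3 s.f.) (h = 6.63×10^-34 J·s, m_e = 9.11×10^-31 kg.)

For an infinite well E_n = n²h²/(8m_eL²), so E_1 = h²/(8m_eL²) = (6.63×10^-34)²/(8·9.11×10^-31·(2.81×10^-10 m)²) = 7.638×10^-19 J.
Then E_5 = 5²·E_1 = 25·7.638×10^-19 J = 1.91×10^-17 J.

E_5 = 1.91×10^-17 J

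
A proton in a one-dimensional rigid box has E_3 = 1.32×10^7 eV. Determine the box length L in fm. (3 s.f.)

From E_n = n²h²/(8m_pL²), L = n·h/√(8m_pE_n).
E_3 = 1.32×10^7 eV = 2.115×10^-12 J, so L = 3·6.626×10^-34/√(8·1.673×10^-27·2.115×10^-12) = 1.18×10^-14 m = 11.8 fm.

L = 11.8 fm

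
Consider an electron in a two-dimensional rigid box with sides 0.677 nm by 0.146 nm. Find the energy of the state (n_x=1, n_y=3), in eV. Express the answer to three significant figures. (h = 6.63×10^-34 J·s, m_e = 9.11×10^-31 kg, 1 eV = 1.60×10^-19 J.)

E = 160 eV

For a 2D rectangular well E = (h²/8m_e)·Σ n_i²/L_i² = (6.63×10^-34)²/(8·9.11×10^-31) · [1²/(0.677 nm)² + 3²/(0.146 nm)²].
Evaluating gives E = 2.560×10^-17 J = 160 eV.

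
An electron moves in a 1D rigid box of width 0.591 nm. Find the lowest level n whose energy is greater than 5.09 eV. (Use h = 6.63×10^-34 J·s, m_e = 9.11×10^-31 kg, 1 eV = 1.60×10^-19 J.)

E_1 = h²/(8m_eL²) = 1.727×10^-19 J = 1.079 eV.
Need n² > 5.09/1.079 = 4.717, i.e. n > 2.172.
The smallest integer satisfying this is n = 3.

n = 3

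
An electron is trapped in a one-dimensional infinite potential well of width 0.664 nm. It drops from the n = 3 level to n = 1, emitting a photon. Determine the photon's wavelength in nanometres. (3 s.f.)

E_1 = h²/(8m_eL²) = 1.366×10^-19 J, so ΔE = (3² − 1²)E_1 = 1.093×10^-18 J.
λ = hc/ΔE = (6.626×10^-34·2.998×10^8)/1.093×10^-18 = 1.82×10^-7 m = 182 nm.

λ = 182 nm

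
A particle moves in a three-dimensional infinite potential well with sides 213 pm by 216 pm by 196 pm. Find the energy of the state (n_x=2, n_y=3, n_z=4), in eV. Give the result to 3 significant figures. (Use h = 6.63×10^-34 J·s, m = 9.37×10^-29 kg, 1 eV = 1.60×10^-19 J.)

E = 2.56 eV

For a 3D rectangular well E = (h²/8m)·Σ n_i²/L_i² = (6.63×10^-34)²/(8·9.37×10^-29) · [2²/(213 pm)² + 3²/(216 pm)² + 4²/(196 pm)²].
Evaluating gives E = 4.091×10^-19 J = 2.56 eV.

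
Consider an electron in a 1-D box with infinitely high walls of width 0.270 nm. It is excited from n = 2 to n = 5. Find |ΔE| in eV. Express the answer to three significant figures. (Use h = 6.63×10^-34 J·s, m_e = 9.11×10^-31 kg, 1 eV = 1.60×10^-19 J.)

E_1 = h²/(8m_eL²) = 8.274×10^-19 J.
|ΔE| = |2² − 5²|·E_1 = 21·8.274×10^-19 J = 1.738×10^-17 J = 109 eV.

|ΔE| = 109 eV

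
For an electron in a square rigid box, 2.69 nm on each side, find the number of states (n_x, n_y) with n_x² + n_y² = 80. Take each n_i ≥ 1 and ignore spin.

The level has n_x² + n_y² = 80. The ordered positive-integer solutions are (4, 8), (8, 4).
That gives 2 states.

degeneracy = 2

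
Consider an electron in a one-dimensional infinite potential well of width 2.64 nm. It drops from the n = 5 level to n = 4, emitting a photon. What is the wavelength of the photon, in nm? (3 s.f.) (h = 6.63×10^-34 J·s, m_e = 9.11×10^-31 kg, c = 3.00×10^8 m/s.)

E_1 = h²/(8m_eL²) = 8.654×10^-21 J, so ΔE = (5² − 4²)E_1 = 7.789×10^-20 J.
λ = hc/ΔE = (6.63×10^-34·3.00×10^8)/7.789×10^-20 = 2.55×10^-6 m = 2.55×10^3 nm.

λ = 2.55×10^3 nm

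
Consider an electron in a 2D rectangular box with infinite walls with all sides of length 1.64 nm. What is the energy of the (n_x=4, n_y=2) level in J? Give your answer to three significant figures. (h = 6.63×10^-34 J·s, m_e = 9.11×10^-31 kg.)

E = 4.48×10^-19 J

For a 2D rectangular well E = (h²/8m_e)·Σ n_i²/L_i² = (6.63×10^-34)²/(8·9.11×10^-31) · [4²/(1.64 nm)² + 2²/(1.64 nm)²].
Evaluating gives E = 4.48×10^-19 J.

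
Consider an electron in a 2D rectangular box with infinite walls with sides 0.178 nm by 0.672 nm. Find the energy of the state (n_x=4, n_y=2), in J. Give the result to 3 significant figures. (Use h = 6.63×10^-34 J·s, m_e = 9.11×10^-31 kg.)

E = 3.10×10^-17 J

For a 2D rectangular well E = (h²/8m_e)·Σ n_i²/L_i² = (6.63×10^-34)²/(8·9.11×10^-31) · [4²/(0.178 nm)² + 2²/(0.672 nm)²].
Evaluating gives E = 3.10×10^-17 J.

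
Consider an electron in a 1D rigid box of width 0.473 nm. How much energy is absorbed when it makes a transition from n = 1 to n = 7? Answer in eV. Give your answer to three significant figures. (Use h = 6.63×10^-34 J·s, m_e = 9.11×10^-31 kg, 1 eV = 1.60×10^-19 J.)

E_1 = h²/(8m_eL²) = 2.696×10^-19 J.
|ΔE| = |1² − 7²|·E_1 = 48·2.696×10^-19 J = 1.294×10^-17 J = 80.9 eV.

|ΔE| = 80.9 eV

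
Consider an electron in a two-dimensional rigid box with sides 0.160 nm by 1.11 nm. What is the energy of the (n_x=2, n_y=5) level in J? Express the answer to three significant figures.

For a 2D rectangular well E = (h²/8m_e)·Σ n_i²/L_i² = (6.626×10^-34)²/(8·9.109×10^-31) · [2²/(0.160 nm)² + 5²/(1.11 nm)²].
Evaluating gives E = 1.06×10^-17 J.

E = 1.06×10^-17 J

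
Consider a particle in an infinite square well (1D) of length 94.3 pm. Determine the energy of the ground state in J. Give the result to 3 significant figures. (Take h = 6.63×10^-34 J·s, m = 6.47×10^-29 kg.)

E_1 = 9.55×10^-20 J

For an infinite well E_n = n²h²/(8mL²), so E_1 = h²/(8mL²) = (6.63×10^-34)²/(8·6.47×10^-29·(9.43×10^-11 m)²) = 9.550×10^-20 J.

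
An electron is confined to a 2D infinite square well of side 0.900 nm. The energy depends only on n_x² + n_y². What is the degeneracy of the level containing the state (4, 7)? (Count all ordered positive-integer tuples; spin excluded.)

degeneracy = 4

The level has n_x² + n_y² = 65. The ordered positive-integer solutions are (1, 8), (4, 7), (7, 4), (8, 1).
That gives 4 states.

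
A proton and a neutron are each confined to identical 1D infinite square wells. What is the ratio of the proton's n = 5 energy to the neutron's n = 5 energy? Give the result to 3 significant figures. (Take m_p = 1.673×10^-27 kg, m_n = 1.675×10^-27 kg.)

1.00

E_n ∝ 1/m at fixed n and L, so the ratio is m_n/m_p = 1.675×10^-27/1.673×10^-27 = 1.00.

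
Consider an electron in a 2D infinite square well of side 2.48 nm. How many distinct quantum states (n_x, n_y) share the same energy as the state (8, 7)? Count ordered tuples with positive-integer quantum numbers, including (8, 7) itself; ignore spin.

The level has n_x² + n_y² = 113. The ordered positive-integer solutions are (7, 8), (8, 7).
That gives 2 states.

degeneracy = 2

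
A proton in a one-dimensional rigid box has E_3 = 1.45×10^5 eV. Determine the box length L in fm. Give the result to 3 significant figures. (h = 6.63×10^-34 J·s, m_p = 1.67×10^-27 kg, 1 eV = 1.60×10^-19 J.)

From E_n = n²h²/(8m_pL²), L = n·h/√(8m_pE_n).
E_3 = 1.45×10^5 eV = 2.320×10^-14 J, so L = 3·6.63×10^-34/√(8·1.67×10^-27·2.320×10^-14) = 1.13×10^-13 m = 113 fm.

L = 113 fm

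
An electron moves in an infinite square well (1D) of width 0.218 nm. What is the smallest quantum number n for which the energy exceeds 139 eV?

n = 5

E_1 = h²/(8m_eL²) = 1.268×10^-18 J = 7.915 eV.
Need n² > 139/7.915 = 17.56, i.e. n > 4.190.
The smallest integer satisfying this is n = 5.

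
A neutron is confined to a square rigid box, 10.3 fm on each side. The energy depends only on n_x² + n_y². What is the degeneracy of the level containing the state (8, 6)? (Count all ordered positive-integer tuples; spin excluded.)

degeneracy = 2

The level has n_x² + n_y² = 100. The ordered positive-integer solutions are (6, 8), (8, 6).
That gives 2 states.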